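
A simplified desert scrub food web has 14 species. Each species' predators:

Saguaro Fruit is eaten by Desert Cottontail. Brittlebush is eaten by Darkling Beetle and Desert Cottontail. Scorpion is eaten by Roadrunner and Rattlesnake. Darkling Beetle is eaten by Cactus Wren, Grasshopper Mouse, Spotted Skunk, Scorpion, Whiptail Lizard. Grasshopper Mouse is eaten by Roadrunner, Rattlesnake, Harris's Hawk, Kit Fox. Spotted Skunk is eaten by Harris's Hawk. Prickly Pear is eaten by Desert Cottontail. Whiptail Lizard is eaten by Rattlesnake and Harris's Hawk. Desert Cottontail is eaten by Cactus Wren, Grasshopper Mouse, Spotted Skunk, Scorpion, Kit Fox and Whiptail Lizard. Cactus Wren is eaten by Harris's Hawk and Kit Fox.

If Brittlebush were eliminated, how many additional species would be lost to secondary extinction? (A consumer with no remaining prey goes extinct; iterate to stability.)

Remove Brittlebush.
Round 1: Darkling Beetle (all prey gone) → extinct.
No further losses. Total secondary extinctions: 1.

1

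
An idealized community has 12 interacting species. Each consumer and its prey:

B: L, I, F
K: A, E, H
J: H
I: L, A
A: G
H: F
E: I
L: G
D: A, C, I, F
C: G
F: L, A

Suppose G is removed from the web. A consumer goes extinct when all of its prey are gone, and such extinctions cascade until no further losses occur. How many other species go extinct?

Remove G.
Round 1: L (all prey gone), A (all prey gone), C (all prey gone) → extinct.
Round 2: I (all prey gone), F (all prey gone) → extinct.
Round 3: B (all prey gone), E (all prey gone), D (all prey gone), H (all prey gone) → extinct.
Round 4: K (all prey gone), J (all prey gone) → extinct.
No further losses. Total secondary extinctions: 11.

11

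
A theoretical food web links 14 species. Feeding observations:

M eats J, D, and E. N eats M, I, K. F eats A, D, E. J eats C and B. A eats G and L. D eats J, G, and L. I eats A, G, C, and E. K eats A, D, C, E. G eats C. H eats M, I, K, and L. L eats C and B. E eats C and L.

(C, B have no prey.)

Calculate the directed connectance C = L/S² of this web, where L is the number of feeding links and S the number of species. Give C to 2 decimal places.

C = 0.17

The web has S = 14 species and L = 33 feeding links.
C = L / S² = 33 / 196 = 0.1684 ≈ 0.17.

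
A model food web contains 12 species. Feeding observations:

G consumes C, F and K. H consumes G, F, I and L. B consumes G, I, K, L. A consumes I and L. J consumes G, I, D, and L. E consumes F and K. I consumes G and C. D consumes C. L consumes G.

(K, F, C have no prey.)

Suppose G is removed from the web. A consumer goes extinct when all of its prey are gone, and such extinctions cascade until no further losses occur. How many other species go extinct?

1

Remove G.
Round 1: L (all prey gone) → extinct.
No further losses. Total secondary extinctions: 1.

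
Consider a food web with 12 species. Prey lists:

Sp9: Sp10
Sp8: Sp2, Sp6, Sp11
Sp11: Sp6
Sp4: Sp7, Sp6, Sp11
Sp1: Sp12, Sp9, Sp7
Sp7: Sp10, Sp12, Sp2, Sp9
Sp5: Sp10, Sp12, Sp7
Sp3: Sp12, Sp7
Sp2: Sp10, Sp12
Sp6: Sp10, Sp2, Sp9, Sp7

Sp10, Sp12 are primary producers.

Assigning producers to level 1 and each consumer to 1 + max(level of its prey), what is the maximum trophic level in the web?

6

Producers (level 1): Sp10, Sp12.
Sp10 → Sp2 → Sp7 → Sp6 → Sp11 → Sp8 gives Sp8 level 6.
No species has a prey at level 6, so no species reaches level 7.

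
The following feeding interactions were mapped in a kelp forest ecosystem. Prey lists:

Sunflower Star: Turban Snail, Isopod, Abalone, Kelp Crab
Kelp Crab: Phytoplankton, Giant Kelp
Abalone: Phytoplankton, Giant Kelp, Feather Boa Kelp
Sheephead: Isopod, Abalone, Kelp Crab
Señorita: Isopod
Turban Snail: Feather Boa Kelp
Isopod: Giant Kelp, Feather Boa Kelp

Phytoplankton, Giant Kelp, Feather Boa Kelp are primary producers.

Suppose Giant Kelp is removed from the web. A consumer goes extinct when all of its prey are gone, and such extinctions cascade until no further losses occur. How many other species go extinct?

0

Remove Giant Kelp.
Every predator of it retains at least one other prey: Isopod still has Feather Boa Kelp; Abalone still has Phytoplankton, Feather Boa Kelp; Kelp Crab still has Phytoplankton.
No consumer loses all prey, so no secondary extinctions occur.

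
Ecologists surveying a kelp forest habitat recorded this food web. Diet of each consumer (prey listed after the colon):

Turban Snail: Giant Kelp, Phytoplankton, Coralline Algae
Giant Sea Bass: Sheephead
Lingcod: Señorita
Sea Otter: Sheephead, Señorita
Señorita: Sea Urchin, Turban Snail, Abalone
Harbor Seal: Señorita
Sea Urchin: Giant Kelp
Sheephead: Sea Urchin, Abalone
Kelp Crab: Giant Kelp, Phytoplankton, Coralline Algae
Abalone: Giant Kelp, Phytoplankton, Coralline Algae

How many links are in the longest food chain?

One longest chain: Giant Kelp → Sea Urchin → Señorita → Sea Otter.
It has 4 species and 3 links.

3 links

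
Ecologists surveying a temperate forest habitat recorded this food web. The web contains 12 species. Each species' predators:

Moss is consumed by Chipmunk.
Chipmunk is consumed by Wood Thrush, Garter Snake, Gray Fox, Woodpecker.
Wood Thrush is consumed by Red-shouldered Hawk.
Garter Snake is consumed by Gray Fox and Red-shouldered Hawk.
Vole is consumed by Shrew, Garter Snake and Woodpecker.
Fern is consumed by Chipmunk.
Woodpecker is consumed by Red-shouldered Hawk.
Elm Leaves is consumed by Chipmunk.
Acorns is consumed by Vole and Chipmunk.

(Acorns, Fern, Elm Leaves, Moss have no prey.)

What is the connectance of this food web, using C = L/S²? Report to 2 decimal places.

C = 0.11

The web has S = 12 species and L = 16 feeding links.
C = L / S² = 16 / 144 = 0.1111 ≈ 0.11.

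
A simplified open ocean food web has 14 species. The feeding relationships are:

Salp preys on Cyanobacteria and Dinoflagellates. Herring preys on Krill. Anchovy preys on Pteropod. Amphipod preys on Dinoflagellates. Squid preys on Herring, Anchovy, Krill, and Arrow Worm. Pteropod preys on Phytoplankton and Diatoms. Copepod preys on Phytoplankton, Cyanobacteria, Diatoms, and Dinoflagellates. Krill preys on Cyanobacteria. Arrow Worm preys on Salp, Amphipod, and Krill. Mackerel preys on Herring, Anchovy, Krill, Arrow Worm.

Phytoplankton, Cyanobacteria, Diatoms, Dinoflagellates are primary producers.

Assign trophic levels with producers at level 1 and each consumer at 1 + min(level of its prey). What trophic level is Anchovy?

Phytoplankton is a producer → level 1.
Pteropod eats Phytoplankton → level 2.
Anchovy eats Pteropod → level 3.
No prey of Anchovy is below level 2, so 3 is the minimum.

Trophic level 3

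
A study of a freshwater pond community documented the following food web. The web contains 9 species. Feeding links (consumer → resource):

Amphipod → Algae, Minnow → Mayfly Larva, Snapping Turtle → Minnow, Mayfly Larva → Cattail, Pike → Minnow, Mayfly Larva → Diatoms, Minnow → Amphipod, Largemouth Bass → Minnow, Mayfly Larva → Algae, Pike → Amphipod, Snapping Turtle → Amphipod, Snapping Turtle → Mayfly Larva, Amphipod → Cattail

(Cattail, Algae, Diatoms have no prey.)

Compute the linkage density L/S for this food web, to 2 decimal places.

L/S = 1.44

There are L = 13 links among S = 9 species.
L/S = 13/9 = 1.4444 ≈ 1.44.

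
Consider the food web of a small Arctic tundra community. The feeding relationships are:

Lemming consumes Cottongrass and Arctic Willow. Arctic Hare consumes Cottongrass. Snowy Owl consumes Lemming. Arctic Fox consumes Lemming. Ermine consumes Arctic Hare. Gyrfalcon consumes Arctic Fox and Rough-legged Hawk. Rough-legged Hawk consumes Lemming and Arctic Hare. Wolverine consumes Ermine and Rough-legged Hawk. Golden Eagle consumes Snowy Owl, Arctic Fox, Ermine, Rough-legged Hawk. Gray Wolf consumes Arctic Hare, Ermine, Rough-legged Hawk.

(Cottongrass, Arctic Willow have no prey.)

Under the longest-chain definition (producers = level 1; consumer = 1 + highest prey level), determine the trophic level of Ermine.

Trophic level 3

Cottongrass is a producer → level 1.
Arctic Hare eats Cottongrass → level 2.
Ermine eats Arctic Hare → level 3.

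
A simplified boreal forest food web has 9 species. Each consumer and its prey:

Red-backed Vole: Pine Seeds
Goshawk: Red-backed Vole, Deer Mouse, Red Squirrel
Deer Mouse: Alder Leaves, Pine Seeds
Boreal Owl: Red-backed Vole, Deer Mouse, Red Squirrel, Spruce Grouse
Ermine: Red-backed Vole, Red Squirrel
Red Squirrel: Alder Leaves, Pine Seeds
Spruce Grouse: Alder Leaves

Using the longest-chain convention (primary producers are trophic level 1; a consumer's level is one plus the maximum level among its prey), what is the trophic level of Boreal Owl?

Pine Seeds is a producer → level 1.
Red-backed Vole eats Pine Seeds → level 2.
Boreal Owl eats Red-backed Vole (level 2); other prey at levels: Deer Mouse 2, Red Squirrel 2, Spruce Grouse 2 → level 3.

Trophic level 3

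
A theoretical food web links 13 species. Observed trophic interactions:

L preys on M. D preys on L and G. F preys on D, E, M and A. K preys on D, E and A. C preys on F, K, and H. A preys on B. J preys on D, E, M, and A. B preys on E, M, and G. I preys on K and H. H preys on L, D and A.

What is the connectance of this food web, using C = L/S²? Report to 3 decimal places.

The web has S = 13 species and L = 26 feeding links.
C = L / S² = 26 / 169 = 0.1538 ≈ 0.154.

C = 0.154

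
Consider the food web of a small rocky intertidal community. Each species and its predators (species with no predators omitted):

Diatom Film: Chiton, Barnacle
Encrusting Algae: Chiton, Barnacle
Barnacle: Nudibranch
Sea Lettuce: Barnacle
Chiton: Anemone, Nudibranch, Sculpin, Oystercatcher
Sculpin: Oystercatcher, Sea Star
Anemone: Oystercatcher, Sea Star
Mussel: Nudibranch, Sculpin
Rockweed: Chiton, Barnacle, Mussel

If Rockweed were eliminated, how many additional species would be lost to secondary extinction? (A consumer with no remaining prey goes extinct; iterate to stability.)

1

Remove Rockweed.
Round 1: Mussel (all prey gone) → extinct.
No further losses. Total secondary extinctions: 1.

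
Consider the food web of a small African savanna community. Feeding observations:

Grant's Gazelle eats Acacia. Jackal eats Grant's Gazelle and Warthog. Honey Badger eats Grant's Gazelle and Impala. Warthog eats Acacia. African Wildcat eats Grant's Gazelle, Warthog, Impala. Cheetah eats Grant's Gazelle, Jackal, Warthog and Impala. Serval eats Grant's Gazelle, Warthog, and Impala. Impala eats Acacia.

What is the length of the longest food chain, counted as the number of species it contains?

One longest chain: Acacia → Grant's Gazelle → Jackal → Cheetah.
It has 4 species and 3 links.

4 species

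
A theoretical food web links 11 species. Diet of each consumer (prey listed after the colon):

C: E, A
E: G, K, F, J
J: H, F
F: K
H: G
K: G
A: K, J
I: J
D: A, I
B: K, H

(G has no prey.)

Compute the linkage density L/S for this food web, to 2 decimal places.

L/S = 1.64

There are L = 18 links among S = 11 species.
L/S = 18/11 = 1.6364 ≈ 1.64.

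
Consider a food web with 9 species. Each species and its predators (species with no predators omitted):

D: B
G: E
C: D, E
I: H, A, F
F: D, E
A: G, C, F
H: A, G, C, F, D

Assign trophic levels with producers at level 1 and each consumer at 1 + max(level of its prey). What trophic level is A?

I is a producer → level 1.
H eats I → level 2.
A eats H (level 2); other prey at levels: I 1 → level 3.

Trophic level 3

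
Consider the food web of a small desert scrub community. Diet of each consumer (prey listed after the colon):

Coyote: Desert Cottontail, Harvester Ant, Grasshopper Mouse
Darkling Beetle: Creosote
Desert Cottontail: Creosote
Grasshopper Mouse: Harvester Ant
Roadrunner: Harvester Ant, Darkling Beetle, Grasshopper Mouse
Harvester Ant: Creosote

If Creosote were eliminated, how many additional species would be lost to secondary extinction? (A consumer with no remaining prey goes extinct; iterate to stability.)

Remove Creosote.
Round 1: Desert Cottontail (all prey gone), Harvester Ant (all prey gone), Darkling Beetle (all prey gone) → extinct.
Round 2: Grasshopper Mouse (all prey gone) → extinct.
Round 3: Coyote (all prey gone), Roadrunner (all prey gone) → extinct.
No further losses. Total secondary extinctions: 6.

6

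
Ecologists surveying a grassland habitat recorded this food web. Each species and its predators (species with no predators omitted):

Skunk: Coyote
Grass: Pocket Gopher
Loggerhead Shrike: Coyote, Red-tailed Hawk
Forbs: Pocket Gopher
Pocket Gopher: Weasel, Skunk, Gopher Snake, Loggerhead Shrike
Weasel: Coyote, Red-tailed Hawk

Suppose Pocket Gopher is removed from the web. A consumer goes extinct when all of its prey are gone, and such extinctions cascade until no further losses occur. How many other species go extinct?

6

Remove Pocket Gopher.
Round 1: Weasel (all prey gone), Skunk (all prey gone), Gopher Snake (all prey gone), Loggerhead Shrike (all prey gone) → extinct.
Round 2: Coyote (all prey gone), Red-tailed Hawk (all prey gone) → extinct.
No further losses. Total secondary extinctions: 6.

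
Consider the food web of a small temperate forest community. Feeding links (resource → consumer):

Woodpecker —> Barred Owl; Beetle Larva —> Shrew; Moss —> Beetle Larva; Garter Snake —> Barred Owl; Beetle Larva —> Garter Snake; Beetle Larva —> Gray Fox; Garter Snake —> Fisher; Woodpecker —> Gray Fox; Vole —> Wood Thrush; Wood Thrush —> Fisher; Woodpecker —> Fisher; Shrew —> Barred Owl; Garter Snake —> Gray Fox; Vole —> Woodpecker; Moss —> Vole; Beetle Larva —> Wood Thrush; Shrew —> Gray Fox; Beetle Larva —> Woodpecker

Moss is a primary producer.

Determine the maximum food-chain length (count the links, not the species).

3 links

One longest chain: Moss → Beetle Larva → Garter Snake → Fisher.
It has 4 species and 3 links.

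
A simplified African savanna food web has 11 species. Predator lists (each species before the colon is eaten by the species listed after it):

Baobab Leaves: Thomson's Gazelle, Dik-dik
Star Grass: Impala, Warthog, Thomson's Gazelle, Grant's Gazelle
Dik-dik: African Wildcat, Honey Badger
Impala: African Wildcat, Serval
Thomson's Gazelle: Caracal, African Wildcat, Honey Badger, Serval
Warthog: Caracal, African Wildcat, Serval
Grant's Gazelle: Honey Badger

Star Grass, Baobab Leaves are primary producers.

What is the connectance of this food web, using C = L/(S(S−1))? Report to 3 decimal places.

C = 0.164

The web has S = 11 species and L = 18 feeding links.
C = L / (S(S−1)) = 18 / 110 = 0.1636 ≈ 0.164.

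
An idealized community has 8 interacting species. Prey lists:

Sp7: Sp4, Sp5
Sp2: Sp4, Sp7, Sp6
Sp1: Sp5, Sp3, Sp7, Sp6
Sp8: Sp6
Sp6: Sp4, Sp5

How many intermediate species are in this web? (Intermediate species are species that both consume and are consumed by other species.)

2

Intermediate species (has both prey and predators): Sp7, Sp6.
Count: 2.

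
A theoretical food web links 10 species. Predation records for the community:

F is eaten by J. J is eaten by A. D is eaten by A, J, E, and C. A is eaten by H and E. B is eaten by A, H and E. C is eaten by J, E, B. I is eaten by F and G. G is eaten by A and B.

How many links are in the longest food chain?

4 links

One longest chain: D → C → J → A → E.
It has 5 species and 4 links.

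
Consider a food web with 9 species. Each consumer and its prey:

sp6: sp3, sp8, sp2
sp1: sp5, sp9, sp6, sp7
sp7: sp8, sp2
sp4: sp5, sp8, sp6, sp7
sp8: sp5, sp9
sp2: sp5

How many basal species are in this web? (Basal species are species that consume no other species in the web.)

Basal species (no prey listed): sp5, sp9, sp3.
Count: 3.

3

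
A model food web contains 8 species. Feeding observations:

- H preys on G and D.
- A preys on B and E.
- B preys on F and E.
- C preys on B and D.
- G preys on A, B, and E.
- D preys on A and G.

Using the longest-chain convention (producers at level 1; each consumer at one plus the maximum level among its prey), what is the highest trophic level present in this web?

Producers (level 1): E, F.
E → B → A → G → D → H gives H level 6.
No species has a prey at level 6, so no species reaches level 7.

6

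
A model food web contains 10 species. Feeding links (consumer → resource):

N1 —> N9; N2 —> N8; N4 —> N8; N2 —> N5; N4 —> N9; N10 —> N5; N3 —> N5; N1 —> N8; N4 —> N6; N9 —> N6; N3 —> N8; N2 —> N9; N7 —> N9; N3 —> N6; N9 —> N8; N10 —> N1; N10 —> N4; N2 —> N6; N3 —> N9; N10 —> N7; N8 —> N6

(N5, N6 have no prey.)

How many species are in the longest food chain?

5 species

One longest chain: N6 → N8 → N9 → N4 → N10.
It has 5 species and 4 links.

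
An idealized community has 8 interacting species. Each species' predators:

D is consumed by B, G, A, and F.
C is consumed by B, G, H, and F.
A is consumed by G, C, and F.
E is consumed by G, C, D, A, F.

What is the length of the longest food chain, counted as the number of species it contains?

5 species

One longest chain: E → D → A → C → B.
It has 5 species and 4 links.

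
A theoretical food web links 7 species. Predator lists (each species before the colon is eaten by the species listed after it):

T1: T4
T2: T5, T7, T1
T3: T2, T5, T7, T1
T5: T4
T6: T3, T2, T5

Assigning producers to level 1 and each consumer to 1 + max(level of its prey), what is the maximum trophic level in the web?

5

Producers (level 1): T6.
T6 → T3 → T2 → T5 → T4 gives T4 level 5.
No species has a prey at level 5, so no species reaches level 6.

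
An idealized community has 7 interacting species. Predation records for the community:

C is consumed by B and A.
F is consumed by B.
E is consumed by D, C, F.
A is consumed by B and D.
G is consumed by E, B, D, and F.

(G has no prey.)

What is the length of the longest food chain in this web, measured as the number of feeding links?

One longest chain: G → E → C → A → B.
It has 5 species and 4 links.

4 links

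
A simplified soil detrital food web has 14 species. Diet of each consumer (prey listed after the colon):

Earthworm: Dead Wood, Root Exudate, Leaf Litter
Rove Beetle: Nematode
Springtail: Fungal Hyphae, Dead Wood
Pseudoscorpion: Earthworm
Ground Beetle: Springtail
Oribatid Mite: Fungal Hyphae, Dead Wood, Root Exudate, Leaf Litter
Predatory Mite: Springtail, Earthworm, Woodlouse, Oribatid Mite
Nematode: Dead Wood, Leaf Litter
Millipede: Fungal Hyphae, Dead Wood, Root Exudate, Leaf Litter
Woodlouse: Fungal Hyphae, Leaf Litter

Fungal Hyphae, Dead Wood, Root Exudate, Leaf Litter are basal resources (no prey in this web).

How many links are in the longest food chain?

One longest chain: Dead Wood → Nematode → Rove Beetle.
It has 3 species and 2 links.

2 links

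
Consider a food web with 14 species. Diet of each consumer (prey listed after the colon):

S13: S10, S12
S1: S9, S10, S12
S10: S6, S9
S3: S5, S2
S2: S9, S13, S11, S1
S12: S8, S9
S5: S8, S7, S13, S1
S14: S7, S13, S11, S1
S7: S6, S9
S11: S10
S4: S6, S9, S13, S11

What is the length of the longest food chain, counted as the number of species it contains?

5 species

One longest chain: S6 → S10 → S1 → S5 → S3.
It has 5 species and 4 links.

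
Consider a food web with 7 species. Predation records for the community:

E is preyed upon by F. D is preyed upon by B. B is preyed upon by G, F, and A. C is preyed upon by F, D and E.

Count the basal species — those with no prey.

Basal species (no prey listed): C.
Count: 1.

1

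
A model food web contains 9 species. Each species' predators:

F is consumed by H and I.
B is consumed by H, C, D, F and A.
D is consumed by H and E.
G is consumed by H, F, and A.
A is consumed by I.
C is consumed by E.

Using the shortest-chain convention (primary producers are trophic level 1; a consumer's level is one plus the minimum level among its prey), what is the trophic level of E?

Trophic level 3

B is a producer → level 1.
D eats B → level 2.
E eats D → level 3.
No prey of E is below level 2, so 3 is the minimum.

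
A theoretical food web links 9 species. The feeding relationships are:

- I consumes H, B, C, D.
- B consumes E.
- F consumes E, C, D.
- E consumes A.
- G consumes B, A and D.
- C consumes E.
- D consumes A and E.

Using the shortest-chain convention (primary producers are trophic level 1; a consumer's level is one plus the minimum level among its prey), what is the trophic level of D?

Trophic level 2

A is a producer → level 1.
D eats A → level 2.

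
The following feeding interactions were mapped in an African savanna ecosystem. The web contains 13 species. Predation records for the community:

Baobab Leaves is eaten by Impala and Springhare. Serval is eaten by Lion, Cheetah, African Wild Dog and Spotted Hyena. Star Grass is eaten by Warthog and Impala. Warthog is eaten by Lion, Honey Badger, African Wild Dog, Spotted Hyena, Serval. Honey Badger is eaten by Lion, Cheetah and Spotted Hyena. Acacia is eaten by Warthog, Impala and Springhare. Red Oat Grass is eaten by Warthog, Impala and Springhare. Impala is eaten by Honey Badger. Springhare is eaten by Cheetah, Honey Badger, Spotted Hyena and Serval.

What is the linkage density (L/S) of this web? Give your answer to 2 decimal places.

L/S = 2.08

There are L = 27 links among S = 13 species.
L/S = 27/13 = 2.0769 ≈ 2.08.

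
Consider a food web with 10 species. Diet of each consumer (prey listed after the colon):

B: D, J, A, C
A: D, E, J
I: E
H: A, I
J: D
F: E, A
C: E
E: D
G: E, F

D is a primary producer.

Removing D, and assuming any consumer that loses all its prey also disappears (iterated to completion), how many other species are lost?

9

Remove D.
Round 1: E (all prey gone), J (all prey gone) → extinct.
Round 2: A (all prey gone), C (all prey gone), I (all prey gone) → extinct.
Round 3: H (all prey gone), B (all prey gone), F (all prey gone) → extinct.
Round 4: G (all prey gone) → extinct.
No further losses. Total secondary extinctions: 9.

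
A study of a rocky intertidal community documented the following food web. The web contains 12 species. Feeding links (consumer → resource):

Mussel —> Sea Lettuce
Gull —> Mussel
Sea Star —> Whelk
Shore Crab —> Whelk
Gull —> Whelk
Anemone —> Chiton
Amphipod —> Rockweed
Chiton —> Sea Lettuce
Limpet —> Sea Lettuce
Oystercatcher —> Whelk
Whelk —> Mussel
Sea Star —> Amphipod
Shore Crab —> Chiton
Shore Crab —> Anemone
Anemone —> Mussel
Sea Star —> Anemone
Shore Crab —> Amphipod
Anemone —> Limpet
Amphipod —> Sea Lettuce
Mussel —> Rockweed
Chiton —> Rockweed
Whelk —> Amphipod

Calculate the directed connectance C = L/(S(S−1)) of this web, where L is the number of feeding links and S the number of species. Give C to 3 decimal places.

The web has S = 12 species and L = 22 feeding links.
C = L / (S(S−1)) = 22 / 132 = 0.1667 ≈ 0.167.

C = 0.167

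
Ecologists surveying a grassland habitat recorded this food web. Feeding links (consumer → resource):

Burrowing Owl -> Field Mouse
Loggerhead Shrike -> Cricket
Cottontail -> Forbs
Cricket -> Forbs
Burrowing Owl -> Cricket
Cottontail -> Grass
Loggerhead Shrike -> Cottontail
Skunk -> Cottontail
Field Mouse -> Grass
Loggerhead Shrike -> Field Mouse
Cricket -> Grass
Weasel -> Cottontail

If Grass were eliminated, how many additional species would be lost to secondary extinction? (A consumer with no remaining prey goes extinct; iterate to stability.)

Remove Grass.
Round 1: Field Mouse (all prey gone) → extinct.
No further losses. Total secondary extinctions: 1.

1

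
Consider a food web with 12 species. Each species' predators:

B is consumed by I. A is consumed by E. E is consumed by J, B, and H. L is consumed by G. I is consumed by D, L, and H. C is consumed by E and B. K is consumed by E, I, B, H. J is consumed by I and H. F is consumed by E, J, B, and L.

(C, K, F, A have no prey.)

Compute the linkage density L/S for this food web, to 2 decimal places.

There are L = 21 links among S = 12 species.
L/S = 21/12 = 1.7500 ≈ 1.75.

L/S = 1.75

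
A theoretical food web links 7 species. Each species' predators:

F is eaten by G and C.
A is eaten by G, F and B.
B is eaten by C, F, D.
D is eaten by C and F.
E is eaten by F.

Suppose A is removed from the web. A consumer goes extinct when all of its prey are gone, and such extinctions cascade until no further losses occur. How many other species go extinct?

Remove A.
Round 1: B (all prey gone) → extinct.
Round 2: D (all prey gone) → extinct.
No further losses. Total secondary extinctions: 2.

2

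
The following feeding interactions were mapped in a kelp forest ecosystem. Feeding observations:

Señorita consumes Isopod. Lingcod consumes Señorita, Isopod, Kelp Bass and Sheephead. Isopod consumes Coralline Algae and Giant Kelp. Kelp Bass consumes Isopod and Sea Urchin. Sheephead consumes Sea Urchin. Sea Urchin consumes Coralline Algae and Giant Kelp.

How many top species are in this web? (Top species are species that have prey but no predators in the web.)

Top species (has prey, but nothing eats it): Lingcod.
Count: 1.

1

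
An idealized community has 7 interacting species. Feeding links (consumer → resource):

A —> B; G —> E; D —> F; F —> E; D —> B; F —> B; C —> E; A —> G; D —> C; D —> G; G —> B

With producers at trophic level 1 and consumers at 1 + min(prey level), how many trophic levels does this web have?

Producers (level 1): B, E.
Following each consumer down to its lowest-level prey: B → F (levels 1 through 2).
All prey of F (B 1, E 1) are at level 1 or above, so F is at level 1 + 1 = 2.
Every consumer has at least one prey at level 1 or below, so none exceeds level 2.

2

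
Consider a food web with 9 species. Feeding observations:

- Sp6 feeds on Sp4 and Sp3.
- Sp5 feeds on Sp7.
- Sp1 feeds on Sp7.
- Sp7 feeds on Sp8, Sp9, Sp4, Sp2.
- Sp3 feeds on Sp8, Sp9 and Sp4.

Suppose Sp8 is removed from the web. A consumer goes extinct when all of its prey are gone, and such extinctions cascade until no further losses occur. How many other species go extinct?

Remove Sp8.
Every predator of it retains at least one other prey: Sp3 still has Sp9, Sp4; Sp7 still has Sp9, Sp2, Sp4.
No consumer loses all prey, so no secondary extinctions occur.

0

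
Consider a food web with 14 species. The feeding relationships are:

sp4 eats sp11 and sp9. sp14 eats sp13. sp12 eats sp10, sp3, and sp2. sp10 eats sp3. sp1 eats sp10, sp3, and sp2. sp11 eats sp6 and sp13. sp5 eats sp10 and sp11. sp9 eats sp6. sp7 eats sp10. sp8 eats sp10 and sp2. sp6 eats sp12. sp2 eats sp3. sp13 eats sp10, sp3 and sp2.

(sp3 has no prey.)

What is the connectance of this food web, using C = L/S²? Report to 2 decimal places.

C = 0.12

The web has S = 14 species and L = 23 feeding links.
C = L / S² = 23 / 196 = 0.1173 ≈ 0.12.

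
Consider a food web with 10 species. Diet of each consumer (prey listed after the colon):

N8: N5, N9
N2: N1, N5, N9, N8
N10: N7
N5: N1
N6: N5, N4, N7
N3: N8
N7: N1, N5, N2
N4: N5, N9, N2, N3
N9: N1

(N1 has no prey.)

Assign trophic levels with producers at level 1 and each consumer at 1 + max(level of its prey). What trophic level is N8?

Trophic level 3

N1 is a producer → level 1.
N5 eats N1 → level 2.
N8 eats N5 (level 2); other prey at levels: N9 2 → level 3.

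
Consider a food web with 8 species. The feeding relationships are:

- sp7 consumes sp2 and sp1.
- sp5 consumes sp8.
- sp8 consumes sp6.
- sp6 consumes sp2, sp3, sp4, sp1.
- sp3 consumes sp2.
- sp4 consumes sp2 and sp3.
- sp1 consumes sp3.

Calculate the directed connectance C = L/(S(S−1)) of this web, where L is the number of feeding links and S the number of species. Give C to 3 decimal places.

C = 0.214

The web has S = 8 species and L = 12 feeding links.
C = L / (S(S−1)) = 12 / 56 = 0.2143 ≈ 0.214.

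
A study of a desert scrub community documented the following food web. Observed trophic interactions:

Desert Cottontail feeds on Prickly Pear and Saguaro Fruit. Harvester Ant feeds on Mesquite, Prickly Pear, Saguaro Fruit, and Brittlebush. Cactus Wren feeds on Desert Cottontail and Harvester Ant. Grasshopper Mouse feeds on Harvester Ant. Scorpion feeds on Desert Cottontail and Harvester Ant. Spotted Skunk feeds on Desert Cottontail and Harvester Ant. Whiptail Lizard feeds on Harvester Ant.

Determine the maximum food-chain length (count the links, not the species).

One longest chain: Mesquite → Harvester Ant → Spotted Skunk.
It has 3 species and 2 links.

2 links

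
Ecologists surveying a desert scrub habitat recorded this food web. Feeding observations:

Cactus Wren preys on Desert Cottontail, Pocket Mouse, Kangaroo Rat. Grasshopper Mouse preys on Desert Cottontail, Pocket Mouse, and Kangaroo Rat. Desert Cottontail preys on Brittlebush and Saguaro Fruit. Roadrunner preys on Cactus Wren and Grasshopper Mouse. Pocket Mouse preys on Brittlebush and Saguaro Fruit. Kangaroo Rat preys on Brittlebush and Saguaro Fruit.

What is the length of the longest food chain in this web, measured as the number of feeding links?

3 links

One longest chain: Brittlebush → Desert Cottontail → Grasshopper Mouse → Roadrunner.
It has 4 species and 3 links.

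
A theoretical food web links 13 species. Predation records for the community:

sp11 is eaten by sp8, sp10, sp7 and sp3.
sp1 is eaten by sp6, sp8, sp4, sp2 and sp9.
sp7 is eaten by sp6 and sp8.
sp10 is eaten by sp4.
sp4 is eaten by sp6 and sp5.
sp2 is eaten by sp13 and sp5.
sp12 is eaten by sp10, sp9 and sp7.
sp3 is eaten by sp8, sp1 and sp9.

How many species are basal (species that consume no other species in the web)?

2

Basal species (no prey listed): sp12, sp11.
Count: 2.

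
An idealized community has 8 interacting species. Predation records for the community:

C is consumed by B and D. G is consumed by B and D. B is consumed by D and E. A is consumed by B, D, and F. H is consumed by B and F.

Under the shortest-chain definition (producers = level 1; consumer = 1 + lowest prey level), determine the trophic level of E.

Trophic level 3

A is a producer → level 1.
B eats A → level 2.
E eats B → level 3.
No prey of E is below level 2, so 3 is the minimum.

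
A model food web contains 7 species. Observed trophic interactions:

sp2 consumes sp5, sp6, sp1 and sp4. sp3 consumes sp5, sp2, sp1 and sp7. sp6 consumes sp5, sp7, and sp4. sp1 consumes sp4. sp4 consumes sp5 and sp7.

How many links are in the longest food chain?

4 links

One longest chain: sp5 → sp4 → sp1 → sp2 → sp3.
It has 5 species and 4 links.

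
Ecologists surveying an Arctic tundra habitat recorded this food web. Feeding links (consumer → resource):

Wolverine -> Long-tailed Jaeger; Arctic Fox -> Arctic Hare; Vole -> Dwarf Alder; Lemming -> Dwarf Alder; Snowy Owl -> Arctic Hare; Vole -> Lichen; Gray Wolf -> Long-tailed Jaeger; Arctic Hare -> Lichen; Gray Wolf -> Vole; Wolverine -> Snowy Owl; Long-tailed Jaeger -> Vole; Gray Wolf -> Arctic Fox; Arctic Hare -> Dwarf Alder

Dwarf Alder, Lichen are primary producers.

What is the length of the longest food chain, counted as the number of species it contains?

One longest chain: Dwarf Alder → Vole → Long-tailed Jaeger → Wolverine.
It has 4 species and 3 links.

4 species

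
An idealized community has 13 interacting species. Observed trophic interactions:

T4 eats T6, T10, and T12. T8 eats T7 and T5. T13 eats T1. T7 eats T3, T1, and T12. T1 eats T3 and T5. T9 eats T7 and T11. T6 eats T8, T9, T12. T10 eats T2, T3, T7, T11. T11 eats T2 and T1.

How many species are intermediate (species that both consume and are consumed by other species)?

7

Intermediate species (has both prey and predators): T1, T11, T7, T9, T10, T8, T6.
Count: 7.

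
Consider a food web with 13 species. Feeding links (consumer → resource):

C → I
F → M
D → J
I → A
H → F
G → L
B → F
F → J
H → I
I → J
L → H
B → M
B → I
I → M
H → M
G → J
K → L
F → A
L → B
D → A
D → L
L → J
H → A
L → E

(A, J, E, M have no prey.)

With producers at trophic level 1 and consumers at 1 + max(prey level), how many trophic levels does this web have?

5

Producers (level 1): A, J, E, M.
A → F → H → L → K gives K level 5.
No species has a prey at level 5, so no species reaches level 6.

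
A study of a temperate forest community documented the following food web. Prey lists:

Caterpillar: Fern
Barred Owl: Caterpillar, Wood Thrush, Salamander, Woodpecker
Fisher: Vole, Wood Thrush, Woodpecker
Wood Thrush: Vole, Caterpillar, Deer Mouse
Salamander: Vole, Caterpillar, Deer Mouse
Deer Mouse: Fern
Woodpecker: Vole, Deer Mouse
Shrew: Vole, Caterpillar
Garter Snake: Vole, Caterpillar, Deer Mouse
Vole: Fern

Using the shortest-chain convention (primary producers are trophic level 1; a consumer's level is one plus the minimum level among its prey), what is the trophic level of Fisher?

Trophic level 3

Fern is a producer → level 1.
Vole eats Fern → level 2.
Fisher eats Vole → level 3.
No prey of Fisher is below level 2, so 3 is the minimum.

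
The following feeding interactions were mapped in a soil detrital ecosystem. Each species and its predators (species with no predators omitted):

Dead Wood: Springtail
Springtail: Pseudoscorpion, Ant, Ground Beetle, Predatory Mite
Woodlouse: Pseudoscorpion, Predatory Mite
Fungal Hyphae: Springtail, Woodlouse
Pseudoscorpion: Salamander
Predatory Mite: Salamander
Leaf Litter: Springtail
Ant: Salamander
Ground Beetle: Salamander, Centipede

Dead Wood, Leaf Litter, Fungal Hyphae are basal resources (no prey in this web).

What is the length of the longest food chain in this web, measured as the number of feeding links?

3 links

One longest chain: Dead Wood → Springtail → Predatory Mite → Salamander.
It has 4 species and 3 links.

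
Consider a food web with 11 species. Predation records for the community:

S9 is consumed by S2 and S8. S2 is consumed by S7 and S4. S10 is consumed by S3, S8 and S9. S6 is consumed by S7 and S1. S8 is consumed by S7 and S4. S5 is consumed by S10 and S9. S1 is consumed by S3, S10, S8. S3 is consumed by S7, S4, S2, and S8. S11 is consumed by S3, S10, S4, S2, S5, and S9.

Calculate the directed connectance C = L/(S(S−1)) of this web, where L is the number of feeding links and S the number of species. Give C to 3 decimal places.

The web has S = 11 species and L = 26 feeding links.
C = L / (S(S−1)) = 26 / 110 = 0.2364 ≈ 0.236.

C = 0.236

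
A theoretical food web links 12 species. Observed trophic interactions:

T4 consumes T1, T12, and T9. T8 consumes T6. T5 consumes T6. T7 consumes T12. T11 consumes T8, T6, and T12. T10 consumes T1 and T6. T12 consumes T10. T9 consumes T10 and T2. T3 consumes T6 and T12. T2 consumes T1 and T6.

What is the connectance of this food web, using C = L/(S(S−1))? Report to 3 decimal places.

C = 0.136

The web has S = 12 species and L = 18 feeding links.
C = L / (S(S−1)) = 18 / 132 = 0.1364 ≈ 0.136.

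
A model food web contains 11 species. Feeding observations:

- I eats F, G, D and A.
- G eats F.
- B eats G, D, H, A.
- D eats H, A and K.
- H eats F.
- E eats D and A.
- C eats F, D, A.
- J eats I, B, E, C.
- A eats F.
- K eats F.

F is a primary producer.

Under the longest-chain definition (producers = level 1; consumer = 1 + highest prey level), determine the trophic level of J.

Trophic level 5

F is a producer → level 1.
K eats F → level 2.
D eats K (level 2); other prey at levels: A 2, H 2 → level 3.
C eats D (level 3); other prey at levels: F 1, A 2 → level 4.
J eats C (level 4); other prey at levels: E 4, B 4, I 4 → level 5.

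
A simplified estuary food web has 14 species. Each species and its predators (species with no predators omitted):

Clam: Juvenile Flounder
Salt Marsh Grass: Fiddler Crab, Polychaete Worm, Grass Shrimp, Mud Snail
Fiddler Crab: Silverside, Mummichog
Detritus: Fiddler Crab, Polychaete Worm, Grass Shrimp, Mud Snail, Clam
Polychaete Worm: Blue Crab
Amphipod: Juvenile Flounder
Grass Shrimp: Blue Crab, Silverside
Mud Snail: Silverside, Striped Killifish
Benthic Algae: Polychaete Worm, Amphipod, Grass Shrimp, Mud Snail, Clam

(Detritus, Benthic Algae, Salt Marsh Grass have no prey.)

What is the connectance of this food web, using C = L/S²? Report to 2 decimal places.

C = 0.12

The web has S = 14 species and L = 23 feeding links.
C = L / S² = 23 / 196 = 0.1173 ≈ 0.12.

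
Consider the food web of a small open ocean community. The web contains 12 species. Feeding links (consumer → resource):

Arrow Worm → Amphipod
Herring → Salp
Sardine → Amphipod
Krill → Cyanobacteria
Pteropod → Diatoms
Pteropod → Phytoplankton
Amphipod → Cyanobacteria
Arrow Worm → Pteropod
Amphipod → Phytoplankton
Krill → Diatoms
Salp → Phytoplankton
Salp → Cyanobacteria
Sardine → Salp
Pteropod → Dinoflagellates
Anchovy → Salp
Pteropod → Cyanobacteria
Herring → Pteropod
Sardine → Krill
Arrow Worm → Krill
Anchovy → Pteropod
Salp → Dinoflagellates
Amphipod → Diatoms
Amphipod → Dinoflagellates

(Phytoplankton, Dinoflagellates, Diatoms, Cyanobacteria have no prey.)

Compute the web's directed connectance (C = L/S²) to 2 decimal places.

The web has S = 12 species and L = 23 feeding links.
C = L / S² = 23 / 144 = 0.1597 ≈ 0.16.

C = 0.16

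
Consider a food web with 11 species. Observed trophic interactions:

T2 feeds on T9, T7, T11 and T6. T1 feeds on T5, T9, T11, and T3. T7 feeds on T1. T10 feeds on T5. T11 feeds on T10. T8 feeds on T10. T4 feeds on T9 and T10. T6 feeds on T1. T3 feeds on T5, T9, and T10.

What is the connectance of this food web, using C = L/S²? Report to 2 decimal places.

The web has S = 11 species and L = 18 feeding links.
C = L / S² = 18 / 121 = 0.1488 ≈ 0.15.

C = 0.15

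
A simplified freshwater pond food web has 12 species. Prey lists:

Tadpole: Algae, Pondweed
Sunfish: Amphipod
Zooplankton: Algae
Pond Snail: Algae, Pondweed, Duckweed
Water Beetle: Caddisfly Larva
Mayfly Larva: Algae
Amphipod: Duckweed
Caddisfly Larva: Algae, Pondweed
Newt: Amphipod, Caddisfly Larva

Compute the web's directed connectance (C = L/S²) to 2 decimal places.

C = 0.10

The web has S = 12 species and L = 14 feeding links.
C = L / S² = 14 / 144 = 0.0972 ≈ 0.10.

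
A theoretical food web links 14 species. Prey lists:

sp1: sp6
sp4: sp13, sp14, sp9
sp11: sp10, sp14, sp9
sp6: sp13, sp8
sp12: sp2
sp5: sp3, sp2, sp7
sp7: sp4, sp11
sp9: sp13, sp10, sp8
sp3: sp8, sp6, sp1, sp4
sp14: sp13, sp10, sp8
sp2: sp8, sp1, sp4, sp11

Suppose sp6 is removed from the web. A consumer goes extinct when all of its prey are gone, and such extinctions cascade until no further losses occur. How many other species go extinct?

1

Remove sp6.
Round 1: sp1 (all prey gone) → extinct.
No further losses. Total secondary extinctions: 1.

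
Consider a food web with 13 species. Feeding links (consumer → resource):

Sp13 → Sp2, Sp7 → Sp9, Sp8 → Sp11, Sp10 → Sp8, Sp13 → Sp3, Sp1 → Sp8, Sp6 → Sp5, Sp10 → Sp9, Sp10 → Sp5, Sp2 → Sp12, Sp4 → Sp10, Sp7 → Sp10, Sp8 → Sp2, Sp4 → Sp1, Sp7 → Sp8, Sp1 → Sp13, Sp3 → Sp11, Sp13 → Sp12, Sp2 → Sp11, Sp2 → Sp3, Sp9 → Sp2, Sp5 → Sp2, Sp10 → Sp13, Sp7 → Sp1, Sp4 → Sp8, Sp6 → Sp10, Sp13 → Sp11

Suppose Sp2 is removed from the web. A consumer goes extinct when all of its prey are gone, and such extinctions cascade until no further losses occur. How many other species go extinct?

Remove Sp2.
Round 1: Sp9 (all prey gone), Sp5 (all prey gone) → extinct.
No further losses. Total secondary extinctions: 2.

2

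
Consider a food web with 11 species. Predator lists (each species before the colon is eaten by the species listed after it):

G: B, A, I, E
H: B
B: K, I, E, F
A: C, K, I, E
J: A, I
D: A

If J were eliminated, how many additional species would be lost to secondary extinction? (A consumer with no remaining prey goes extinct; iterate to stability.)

Remove J.
Every predator of it retains at least one other prey: A still has D, G; I still has G, B, A.
No consumer loses all prey, so no secondary extinctions occur.

0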